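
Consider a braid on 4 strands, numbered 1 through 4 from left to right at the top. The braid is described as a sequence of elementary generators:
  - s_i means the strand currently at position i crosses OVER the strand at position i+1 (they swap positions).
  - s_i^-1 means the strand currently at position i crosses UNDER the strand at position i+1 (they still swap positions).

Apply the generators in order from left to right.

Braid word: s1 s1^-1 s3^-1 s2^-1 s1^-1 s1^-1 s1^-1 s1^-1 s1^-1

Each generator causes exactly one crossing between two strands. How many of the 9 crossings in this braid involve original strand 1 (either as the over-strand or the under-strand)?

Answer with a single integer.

Answer: 7

Derivation:
Gen 1: crossing 1x2. Involves strand 1? yes. Count so far: 1
Gen 2: crossing 2x1. Involves strand 1? yes. Count so far: 2
Gen 3: crossing 3x4. Involves strand 1? no. Count so far: 2
Gen 4: crossing 2x4. Involves strand 1? no. Count so far: 2
Gen 5: crossing 1x4. Involves strand 1? yes. Count so far: 3
Gen 6: crossing 4x1. Involves strand 1? yes. Count so far: 4
Gen 7: crossing 1x4. Involves strand 1? yes. Count so far: 5
Gen 8: crossing 4x1. Involves strand 1? yes. Count so far: 6
Gen 9: crossing 1x4. Involves strand 1? yes. Count so far: 7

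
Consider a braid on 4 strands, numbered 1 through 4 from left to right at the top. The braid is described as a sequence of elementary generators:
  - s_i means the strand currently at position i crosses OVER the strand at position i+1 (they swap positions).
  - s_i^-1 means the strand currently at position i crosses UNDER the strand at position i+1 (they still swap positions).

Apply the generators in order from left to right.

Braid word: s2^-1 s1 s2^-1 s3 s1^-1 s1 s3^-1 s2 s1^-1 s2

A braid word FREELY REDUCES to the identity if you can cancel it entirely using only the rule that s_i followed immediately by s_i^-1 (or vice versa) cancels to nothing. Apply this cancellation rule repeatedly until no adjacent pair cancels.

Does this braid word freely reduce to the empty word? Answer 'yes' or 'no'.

Gen 1 (s2^-1): push. Stack: [s2^-1]
Gen 2 (s1): push. Stack: [s2^-1 s1]
Gen 3 (s2^-1): push. Stack: [s2^-1 s1 s2^-1]
Gen 4 (s3): push. Stack: [s2^-1 s1 s2^-1 s3]
Gen 5 (s1^-1): push. Stack: [s2^-1 s1 s2^-1 s3 s1^-1]
Gen 6 (s1): cancels prior s1^-1. Stack: [s2^-1 s1 s2^-1 s3]
Gen 7 (s3^-1): cancels prior s3. Stack: [s2^-1 s1 s2^-1]
Gen 8 (s2): cancels prior s2^-1. Stack: [s2^-1 s1]
Gen 9 (s1^-1): cancels prior s1. Stack: [s2^-1]
Gen 10 (s2): cancels prior s2^-1. Stack: []
Reduced word: (empty)

Answer: yes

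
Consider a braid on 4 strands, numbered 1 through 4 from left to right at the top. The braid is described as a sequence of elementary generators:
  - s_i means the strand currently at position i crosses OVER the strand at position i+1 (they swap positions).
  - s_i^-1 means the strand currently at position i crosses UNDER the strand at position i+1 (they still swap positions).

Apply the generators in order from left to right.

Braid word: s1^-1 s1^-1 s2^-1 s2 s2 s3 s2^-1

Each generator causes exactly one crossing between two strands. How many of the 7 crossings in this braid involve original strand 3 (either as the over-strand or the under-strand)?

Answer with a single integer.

Answer: 4

Derivation:
Gen 1: crossing 1x2. Involves strand 3? no. Count so far: 0
Gen 2: crossing 2x1. Involves strand 3? no. Count so far: 0
Gen 3: crossing 2x3. Involves strand 3? yes. Count so far: 1
Gen 4: crossing 3x2. Involves strand 3? yes. Count so far: 2
Gen 5: crossing 2x3. Involves strand 3? yes. Count so far: 3
Gen 6: crossing 2x4. Involves strand 3? no. Count so far: 3
Gen 7: crossing 3x4. Involves strand 3? yes. Count so far: 4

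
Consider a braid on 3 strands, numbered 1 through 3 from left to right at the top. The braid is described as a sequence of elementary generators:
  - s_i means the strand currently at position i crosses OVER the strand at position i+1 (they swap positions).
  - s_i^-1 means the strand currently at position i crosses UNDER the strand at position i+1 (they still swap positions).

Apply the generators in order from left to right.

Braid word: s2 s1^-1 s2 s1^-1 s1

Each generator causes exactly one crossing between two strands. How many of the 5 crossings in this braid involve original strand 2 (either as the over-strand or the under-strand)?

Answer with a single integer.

Gen 1: crossing 2x3. Involves strand 2? yes. Count so far: 1
Gen 2: crossing 1x3. Involves strand 2? no. Count so far: 1
Gen 3: crossing 1x2. Involves strand 2? yes. Count so far: 2
Gen 4: crossing 3x2. Involves strand 2? yes. Count so far: 3
Gen 5: crossing 2x3. Involves strand 2? yes. Count so far: 4

Answer: 4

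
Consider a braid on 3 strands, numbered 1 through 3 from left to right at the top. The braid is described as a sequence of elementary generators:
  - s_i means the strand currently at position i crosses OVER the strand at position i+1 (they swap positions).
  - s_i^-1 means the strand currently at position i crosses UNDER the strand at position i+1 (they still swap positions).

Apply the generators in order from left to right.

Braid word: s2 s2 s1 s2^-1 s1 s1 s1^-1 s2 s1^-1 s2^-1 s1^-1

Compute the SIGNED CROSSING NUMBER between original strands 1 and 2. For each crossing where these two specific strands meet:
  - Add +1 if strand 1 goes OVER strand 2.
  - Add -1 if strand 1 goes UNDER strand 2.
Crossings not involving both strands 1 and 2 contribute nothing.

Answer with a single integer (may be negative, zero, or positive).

Gen 1: crossing 2x3. Both 1&2? no. Sum: 0
Gen 2: crossing 3x2. Both 1&2? no. Sum: 0
Gen 3: 1 over 2. Both 1&2? yes. Contrib: +1. Sum: 1
Gen 4: crossing 1x3. Both 1&2? no. Sum: 1
Gen 5: crossing 2x3. Both 1&2? no. Sum: 1
Gen 6: crossing 3x2. Both 1&2? no. Sum: 1
Gen 7: crossing 2x3. Both 1&2? no. Sum: 1
Gen 8: 2 over 1. Both 1&2? yes. Contrib: -1. Sum: 0
Gen 9: crossing 3x1. Both 1&2? no. Sum: 0
Gen 10: crossing 3x2. Both 1&2? no. Sum: 0
Gen 11: 1 under 2. Both 1&2? yes. Contrib: -1. Sum: -1

Answer: -1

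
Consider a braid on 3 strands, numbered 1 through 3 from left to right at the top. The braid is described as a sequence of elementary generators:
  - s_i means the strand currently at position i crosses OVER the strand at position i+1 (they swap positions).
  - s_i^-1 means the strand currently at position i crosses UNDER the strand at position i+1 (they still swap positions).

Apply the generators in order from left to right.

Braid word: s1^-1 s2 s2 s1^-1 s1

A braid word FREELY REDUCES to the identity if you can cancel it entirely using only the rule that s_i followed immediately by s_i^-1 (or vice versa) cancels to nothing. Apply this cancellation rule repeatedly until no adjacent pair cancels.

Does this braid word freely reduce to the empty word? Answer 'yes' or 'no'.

Gen 1 (s1^-1): push. Stack: [s1^-1]
Gen 2 (s2): push. Stack: [s1^-1 s2]
Gen 3 (s2): push. Stack: [s1^-1 s2 s2]
Gen 4 (s1^-1): push. Stack: [s1^-1 s2 s2 s1^-1]
Gen 5 (s1): cancels prior s1^-1. Stack: [s1^-1 s2 s2]
Reduced word: s1^-1 s2 s2

Answer: no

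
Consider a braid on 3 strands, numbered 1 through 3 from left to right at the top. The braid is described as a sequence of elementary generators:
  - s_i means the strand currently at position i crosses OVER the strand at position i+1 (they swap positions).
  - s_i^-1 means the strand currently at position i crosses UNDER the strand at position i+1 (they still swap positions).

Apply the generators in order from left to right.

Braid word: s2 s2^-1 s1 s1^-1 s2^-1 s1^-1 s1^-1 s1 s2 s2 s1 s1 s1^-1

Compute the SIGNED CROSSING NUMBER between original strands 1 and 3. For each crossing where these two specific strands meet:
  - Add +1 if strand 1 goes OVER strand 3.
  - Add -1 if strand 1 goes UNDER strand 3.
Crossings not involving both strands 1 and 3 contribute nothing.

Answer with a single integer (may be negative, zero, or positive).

Gen 1: crossing 2x3. Both 1&3? no. Sum: 0
Gen 2: crossing 3x2. Both 1&3? no. Sum: 0
Gen 3: crossing 1x2. Both 1&3? no. Sum: 0
Gen 4: crossing 2x1. Both 1&3? no. Sum: 0
Gen 5: crossing 2x3. Both 1&3? no. Sum: 0
Gen 6: 1 under 3. Both 1&3? yes. Contrib: -1. Sum: -1
Gen 7: 3 under 1. Both 1&3? yes. Contrib: +1. Sum: 0
Gen 8: 1 over 3. Both 1&3? yes. Contrib: +1. Sum: 1
Gen 9: crossing 1x2. Both 1&3? no. Sum: 1
Gen 10: crossing 2x1. Both 1&3? no. Sum: 1
Gen 11: 3 over 1. Both 1&3? yes. Contrib: -1. Sum: 0
Gen 12: 1 over 3. Both 1&3? yes. Contrib: +1. Sum: 1
Gen 13: 3 under 1. Both 1&3? yes. Contrib: +1. Sum: 2

Answer: 2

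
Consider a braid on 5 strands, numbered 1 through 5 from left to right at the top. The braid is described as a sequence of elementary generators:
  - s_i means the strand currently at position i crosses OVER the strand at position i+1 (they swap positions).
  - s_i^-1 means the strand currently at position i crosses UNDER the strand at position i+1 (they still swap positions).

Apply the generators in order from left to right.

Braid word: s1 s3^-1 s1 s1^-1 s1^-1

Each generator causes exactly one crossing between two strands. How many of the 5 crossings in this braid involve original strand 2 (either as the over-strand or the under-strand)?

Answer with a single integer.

Answer: 4

Derivation:
Gen 1: crossing 1x2. Involves strand 2? yes. Count so far: 1
Gen 2: crossing 3x4. Involves strand 2? no. Count so far: 1
Gen 3: crossing 2x1. Involves strand 2? yes. Count so far: 2
Gen 4: crossing 1x2. Involves strand 2? yes. Count so far: 3
Gen 5: crossing 2x1. Involves strand 2? yes. Count so far: 4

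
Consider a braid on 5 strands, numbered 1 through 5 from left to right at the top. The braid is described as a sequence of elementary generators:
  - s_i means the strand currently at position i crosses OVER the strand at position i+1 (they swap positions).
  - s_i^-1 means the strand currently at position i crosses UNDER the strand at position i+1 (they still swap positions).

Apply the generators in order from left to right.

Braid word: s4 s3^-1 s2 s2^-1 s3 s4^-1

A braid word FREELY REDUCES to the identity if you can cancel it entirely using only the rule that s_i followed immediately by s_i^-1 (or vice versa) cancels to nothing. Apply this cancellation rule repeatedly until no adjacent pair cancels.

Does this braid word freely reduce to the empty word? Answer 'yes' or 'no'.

Answer: yes

Derivation:
Gen 1 (s4): push. Stack: [s4]
Gen 2 (s3^-1): push. Stack: [s4 s3^-1]
Gen 3 (s2): push. Stack: [s4 s3^-1 s2]
Gen 4 (s2^-1): cancels prior s2. Stack: [s4 s3^-1]
Gen 5 (s3): cancels prior s3^-1. Stack: [s4]
Gen 6 (s4^-1): cancels prior s4. Stack: []
Reduced word: (empty)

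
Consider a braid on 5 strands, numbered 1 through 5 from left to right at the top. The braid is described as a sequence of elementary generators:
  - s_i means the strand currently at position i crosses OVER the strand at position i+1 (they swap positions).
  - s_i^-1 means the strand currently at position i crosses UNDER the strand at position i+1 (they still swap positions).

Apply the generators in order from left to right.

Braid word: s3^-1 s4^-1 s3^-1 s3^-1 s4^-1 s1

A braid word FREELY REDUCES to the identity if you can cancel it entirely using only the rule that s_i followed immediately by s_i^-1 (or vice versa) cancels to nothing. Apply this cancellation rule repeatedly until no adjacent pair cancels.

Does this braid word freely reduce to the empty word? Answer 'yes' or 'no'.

Gen 1 (s3^-1): push. Stack: [s3^-1]
Gen 2 (s4^-1): push. Stack: [s3^-1 s4^-1]
Gen 3 (s3^-1): push. Stack: [s3^-1 s4^-1 s3^-1]
Gen 4 (s3^-1): push. Stack: [s3^-1 s4^-1 s3^-1 s3^-1]
Gen 5 (s4^-1): push. Stack: [s3^-1 s4^-1 s3^-1 s3^-1 s4^-1]
Gen 6 (s1): push. Stack: [s3^-1 s4^-1 s3^-1 s3^-1 s4^-1 s1]
Reduced word: s3^-1 s4^-1 s3^-1 s3^-1 s4^-1 s1

Answer: no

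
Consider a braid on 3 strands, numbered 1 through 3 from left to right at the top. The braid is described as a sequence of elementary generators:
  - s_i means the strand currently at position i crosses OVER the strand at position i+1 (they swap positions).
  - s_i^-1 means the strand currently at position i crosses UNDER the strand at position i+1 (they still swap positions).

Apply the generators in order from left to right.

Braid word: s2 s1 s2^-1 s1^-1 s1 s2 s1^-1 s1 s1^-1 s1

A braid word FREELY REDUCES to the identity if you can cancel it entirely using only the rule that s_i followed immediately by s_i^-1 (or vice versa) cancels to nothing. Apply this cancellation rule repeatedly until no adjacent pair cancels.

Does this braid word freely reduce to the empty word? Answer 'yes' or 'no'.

Gen 1 (s2): push. Stack: [s2]
Gen 2 (s1): push. Stack: [s2 s1]
Gen 3 (s2^-1): push. Stack: [s2 s1 s2^-1]
Gen 4 (s1^-1): push. Stack: [s2 s1 s2^-1 s1^-1]
Gen 5 (s1): cancels prior s1^-1. Stack: [s2 s1 s2^-1]
Gen 6 (s2): cancels prior s2^-1. Stack: [s2 s1]
Gen 7 (s1^-1): cancels prior s1. Stack: [s2]
Gen 8 (s1): push. Stack: [s2 s1]
Gen 9 (s1^-1): cancels prior s1. Stack: [s2]
Gen 10 (s1): push. Stack: [s2 s1]
Reduced word: s2 s1

Answer: no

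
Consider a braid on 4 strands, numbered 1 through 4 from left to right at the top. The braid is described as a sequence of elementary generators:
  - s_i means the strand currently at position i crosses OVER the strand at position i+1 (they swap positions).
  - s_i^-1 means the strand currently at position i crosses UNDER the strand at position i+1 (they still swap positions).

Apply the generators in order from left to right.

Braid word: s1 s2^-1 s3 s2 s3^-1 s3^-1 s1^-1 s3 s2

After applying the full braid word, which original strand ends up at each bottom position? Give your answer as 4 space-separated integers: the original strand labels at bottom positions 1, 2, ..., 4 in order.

Gen 1 (s1): strand 1 crosses over strand 2. Perm now: [2 1 3 4]
Gen 2 (s2^-1): strand 1 crosses under strand 3. Perm now: [2 3 1 4]
Gen 3 (s3): strand 1 crosses over strand 4. Perm now: [2 3 4 1]
Gen 4 (s2): strand 3 crosses over strand 4. Perm now: [2 4 3 1]
Gen 5 (s3^-1): strand 3 crosses under strand 1. Perm now: [2 4 1 3]
Gen 6 (s3^-1): strand 1 crosses under strand 3. Perm now: [2 4 3 1]
Gen 7 (s1^-1): strand 2 crosses under strand 4. Perm now: [4 2 3 1]
Gen 8 (s3): strand 3 crosses over strand 1. Perm now: [4 2 1 3]
Gen 9 (s2): strand 2 crosses over strand 1. Perm now: [4 1 2 3]

Answer: 4 1 2 3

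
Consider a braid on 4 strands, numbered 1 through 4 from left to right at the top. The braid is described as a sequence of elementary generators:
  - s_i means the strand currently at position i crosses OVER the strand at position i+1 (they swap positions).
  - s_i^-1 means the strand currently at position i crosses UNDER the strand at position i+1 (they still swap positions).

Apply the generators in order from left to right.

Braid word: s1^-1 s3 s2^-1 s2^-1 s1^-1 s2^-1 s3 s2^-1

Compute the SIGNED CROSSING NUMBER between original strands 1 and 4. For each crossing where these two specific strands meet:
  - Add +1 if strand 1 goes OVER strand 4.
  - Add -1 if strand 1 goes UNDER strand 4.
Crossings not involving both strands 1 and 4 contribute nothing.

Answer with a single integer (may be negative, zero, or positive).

Answer: 0

Derivation:
Gen 1: crossing 1x2. Both 1&4? no. Sum: 0
Gen 2: crossing 3x4. Both 1&4? no. Sum: 0
Gen 3: 1 under 4. Both 1&4? yes. Contrib: -1. Sum: -1
Gen 4: 4 under 1. Both 1&4? yes. Contrib: +1. Sum: 0
Gen 5: crossing 2x1. Both 1&4? no. Sum: 0
Gen 6: crossing 2x4. Both 1&4? no. Sum: 0
Gen 7: crossing 2x3. Both 1&4? no. Sum: 0
Gen 8: crossing 4x3. Both 1&4? no. Sum: 0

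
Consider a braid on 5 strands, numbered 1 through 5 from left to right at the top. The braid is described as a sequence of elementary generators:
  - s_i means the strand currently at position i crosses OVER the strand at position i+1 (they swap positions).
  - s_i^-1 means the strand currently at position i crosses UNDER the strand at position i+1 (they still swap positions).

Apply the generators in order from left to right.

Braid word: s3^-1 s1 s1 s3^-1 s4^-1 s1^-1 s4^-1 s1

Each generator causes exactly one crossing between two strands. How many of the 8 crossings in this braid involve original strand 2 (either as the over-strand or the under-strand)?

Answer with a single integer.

Answer: 4

Derivation:
Gen 1: crossing 3x4. Involves strand 2? no. Count so far: 0
Gen 2: crossing 1x2. Involves strand 2? yes. Count so far: 1
Gen 3: crossing 2x1. Involves strand 2? yes. Count so far: 2
Gen 4: crossing 4x3. Involves strand 2? no. Count so far: 2
Gen 5: crossing 4x5. Involves strand 2? no. Count so far: 2
Gen 6: crossing 1x2. Involves strand 2? yes. Count so far: 3
Gen 7: crossing 5x4. Involves strand 2? no. Count so far: 3
Gen 8: crossing 2x1. Involves strand 2? yes. Count so far: 4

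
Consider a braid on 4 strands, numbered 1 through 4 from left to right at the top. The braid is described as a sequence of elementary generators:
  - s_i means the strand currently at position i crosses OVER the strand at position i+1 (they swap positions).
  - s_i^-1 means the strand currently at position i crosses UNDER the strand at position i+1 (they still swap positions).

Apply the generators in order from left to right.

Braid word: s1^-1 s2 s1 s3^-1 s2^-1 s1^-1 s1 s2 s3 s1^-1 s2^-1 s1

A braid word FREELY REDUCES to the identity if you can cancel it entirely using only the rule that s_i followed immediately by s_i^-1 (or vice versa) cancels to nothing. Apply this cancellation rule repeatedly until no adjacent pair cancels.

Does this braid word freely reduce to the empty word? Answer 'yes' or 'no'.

Gen 1 (s1^-1): push. Stack: [s1^-1]
Gen 2 (s2): push. Stack: [s1^-1 s2]
Gen 3 (s1): push. Stack: [s1^-1 s2 s1]
Gen 4 (s3^-1): push. Stack: [s1^-1 s2 s1 s3^-1]
Gen 5 (s2^-1): push. Stack: [s1^-1 s2 s1 s3^-1 s2^-1]
Gen 6 (s1^-1): push. Stack: [s1^-1 s2 s1 s3^-1 s2^-1 s1^-1]
Gen 7 (s1): cancels prior s1^-1. Stack: [s1^-1 s2 s1 s3^-1 s2^-1]
Gen 8 (s2): cancels prior s2^-1. Stack: [s1^-1 s2 s1 s3^-1]
Gen 9 (s3): cancels prior s3^-1. Stack: [s1^-1 s2 s1]
Gen 10 (s1^-1): cancels prior s1. Stack: [s1^-1 s2]
Gen 11 (s2^-1): cancels prior s2. Stack: [s1^-1]
Gen 12 (s1): cancels prior s1^-1. Stack: []
Reduced word: (empty)

Answer: yes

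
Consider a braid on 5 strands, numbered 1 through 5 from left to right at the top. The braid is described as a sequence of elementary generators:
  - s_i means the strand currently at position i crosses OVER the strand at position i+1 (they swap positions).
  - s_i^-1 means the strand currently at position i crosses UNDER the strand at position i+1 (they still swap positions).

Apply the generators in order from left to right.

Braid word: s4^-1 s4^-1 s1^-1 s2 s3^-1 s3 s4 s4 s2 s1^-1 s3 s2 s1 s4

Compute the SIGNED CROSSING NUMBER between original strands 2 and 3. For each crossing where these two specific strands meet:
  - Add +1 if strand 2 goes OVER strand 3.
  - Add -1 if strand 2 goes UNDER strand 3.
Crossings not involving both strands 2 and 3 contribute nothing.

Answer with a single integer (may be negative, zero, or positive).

Answer: 0

Derivation:
Gen 1: crossing 4x5. Both 2&3? no. Sum: 0
Gen 2: crossing 5x4. Both 2&3? no. Sum: 0
Gen 3: crossing 1x2. Both 2&3? no. Sum: 0
Gen 4: crossing 1x3. Both 2&3? no. Sum: 0
Gen 5: crossing 1x4. Both 2&3? no. Sum: 0
Gen 6: crossing 4x1. Both 2&3? no. Sum: 0
Gen 7: crossing 4x5. Both 2&3? no. Sum: 0
Gen 8: crossing 5x4. Both 2&3? no. Sum: 0
Gen 9: crossing 3x1. Both 2&3? no. Sum: 0
Gen 10: crossing 2x1. Both 2&3? no. Sum: 0
Gen 11: crossing 3x4. Both 2&3? no. Sum: 0
Gen 12: crossing 2x4. Both 2&3? no. Sum: 0
Gen 13: crossing 1x4. Both 2&3? no. Sum: 0
Gen 14: crossing 3x5. Both 2&3? no. Sum: 0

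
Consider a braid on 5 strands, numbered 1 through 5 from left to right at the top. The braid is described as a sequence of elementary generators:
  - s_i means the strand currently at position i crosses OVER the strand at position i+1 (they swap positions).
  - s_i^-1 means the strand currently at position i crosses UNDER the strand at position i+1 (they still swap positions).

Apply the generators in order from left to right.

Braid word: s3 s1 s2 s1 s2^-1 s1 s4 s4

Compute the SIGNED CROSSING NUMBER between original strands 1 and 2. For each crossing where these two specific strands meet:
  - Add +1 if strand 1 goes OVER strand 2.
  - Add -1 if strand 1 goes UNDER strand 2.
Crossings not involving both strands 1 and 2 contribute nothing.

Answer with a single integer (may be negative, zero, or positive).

Answer: 2

Derivation:
Gen 1: crossing 3x4. Both 1&2? no. Sum: 0
Gen 2: 1 over 2. Both 1&2? yes. Contrib: +1. Sum: 1
Gen 3: crossing 1x4. Both 1&2? no. Sum: 1
Gen 4: crossing 2x4. Both 1&2? no. Sum: 1
Gen 5: 2 under 1. Both 1&2? yes. Contrib: +1. Sum: 2
Gen 6: crossing 4x1. Both 1&2? no. Sum: 2
Gen 7: crossing 3x5. Both 1&2? no. Sum: 2
Gen 8: crossing 5x3. Both 1&2? no. Sum: 2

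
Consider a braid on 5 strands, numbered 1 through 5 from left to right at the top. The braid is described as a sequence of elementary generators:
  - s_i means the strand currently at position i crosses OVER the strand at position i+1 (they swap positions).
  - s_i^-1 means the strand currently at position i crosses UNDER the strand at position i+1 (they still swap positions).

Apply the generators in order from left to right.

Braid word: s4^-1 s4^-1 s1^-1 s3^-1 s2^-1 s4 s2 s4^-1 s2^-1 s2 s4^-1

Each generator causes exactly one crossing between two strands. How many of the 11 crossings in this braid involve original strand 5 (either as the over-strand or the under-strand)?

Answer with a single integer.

Gen 1: crossing 4x5. Involves strand 5? yes. Count so far: 1
Gen 2: crossing 5x4. Involves strand 5? yes. Count so far: 2
Gen 3: crossing 1x2. Involves strand 5? no. Count so far: 2
Gen 4: crossing 3x4. Involves strand 5? no. Count so far: 2
Gen 5: crossing 1x4. Involves strand 5? no. Count so far: 2
Gen 6: crossing 3x5. Involves strand 5? yes. Count so far: 3
Gen 7: crossing 4x1. Involves strand 5? no. Count so far: 3
Gen 8: crossing 5x3. Involves strand 5? yes. Count so far: 4
Gen 9: crossing 1x4. Involves strand 5? no. Count so far: 4
Gen 10: crossing 4x1. Involves strand 5? no. Count so far: 4
Gen 11: crossing 3x5. Involves strand 5? yes. Count so far: 5

Answer: 5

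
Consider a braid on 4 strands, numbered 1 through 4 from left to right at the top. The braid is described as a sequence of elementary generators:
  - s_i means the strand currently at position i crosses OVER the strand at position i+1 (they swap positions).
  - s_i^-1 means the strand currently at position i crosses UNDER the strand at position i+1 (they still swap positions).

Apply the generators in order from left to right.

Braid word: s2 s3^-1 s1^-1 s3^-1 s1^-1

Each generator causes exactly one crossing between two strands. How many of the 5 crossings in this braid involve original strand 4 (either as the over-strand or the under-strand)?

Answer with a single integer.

Gen 1: crossing 2x3. Involves strand 4? no. Count so far: 0
Gen 2: crossing 2x4. Involves strand 4? yes. Count so far: 1
Gen 3: crossing 1x3. Involves strand 4? no. Count so far: 1
Gen 4: crossing 4x2. Involves strand 4? yes. Count so far: 2
Gen 5: crossing 3x1. Involves strand 4? no. Count so far: 2

Answer: 2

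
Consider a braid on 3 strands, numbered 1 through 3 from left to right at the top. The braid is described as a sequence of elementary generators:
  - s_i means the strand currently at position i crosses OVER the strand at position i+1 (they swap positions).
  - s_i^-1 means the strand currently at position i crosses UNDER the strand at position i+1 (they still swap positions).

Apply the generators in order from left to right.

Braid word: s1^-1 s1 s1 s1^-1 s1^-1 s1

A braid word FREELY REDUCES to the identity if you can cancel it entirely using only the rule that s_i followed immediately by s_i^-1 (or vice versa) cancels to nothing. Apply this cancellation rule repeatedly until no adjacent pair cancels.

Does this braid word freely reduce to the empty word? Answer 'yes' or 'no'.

Answer: yes

Derivation:
Gen 1 (s1^-1): push. Stack: [s1^-1]
Gen 2 (s1): cancels prior s1^-1. Stack: []
Gen 3 (s1): push. Stack: [s1]
Gen 4 (s1^-1): cancels prior s1. Stack: []
Gen 5 (s1^-1): push. Stack: [s1^-1]
Gen 6 (s1): cancels prior s1^-1. Stack: []
Reduced word: (empty)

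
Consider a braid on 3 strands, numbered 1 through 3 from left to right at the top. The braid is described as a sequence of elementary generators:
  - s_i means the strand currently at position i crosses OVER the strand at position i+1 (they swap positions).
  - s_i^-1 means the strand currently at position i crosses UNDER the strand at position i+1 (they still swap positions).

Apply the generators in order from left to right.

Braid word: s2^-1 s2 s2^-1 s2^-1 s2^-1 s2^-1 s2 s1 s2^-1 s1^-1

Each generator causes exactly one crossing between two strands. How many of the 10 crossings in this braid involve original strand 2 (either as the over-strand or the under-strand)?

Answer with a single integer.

Gen 1: crossing 2x3. Involves strand 2? yes. Count so far: 1
Gen 2: crossing 3x2. Involves strand 2? yes. Count so far: 2
Gen 3: crossing 2x3. Involves strand 2? yes. Count so far: 3
Gen 4: crossing 3x2. Involves strand 2? yes. Count so far: 4
Gen 5: crossing 2x3. Involves strand 2? yes. Count so far: 5
Gen 6: crossing 3x2. Involves strand 2? yes. Count so far: 6
Gen 7: crossing 2x3. Involves strand 2? yes. Count so far: 7
Gen 8: crossing 1x3. Involves strand 2? no. Count so far: 7
Gen 9: crossing 1x2. Involves strand 2? yes. Count so far: 8
Gen 10: crossing 3x2. Involves strand 2? yes. Count so far: 9

Answer: 9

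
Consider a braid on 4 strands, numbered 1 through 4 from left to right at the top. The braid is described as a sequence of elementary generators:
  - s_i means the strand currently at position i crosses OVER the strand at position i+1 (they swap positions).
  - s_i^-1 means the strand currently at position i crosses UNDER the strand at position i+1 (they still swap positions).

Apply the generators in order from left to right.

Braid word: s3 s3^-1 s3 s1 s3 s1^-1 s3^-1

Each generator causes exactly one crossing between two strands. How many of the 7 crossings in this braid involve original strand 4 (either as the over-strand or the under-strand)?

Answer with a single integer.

Gen 1: crossing 3x4. Involves strand 4? yes. Count so far: 1
Gen 2: crossing 4x3. Involves strand 4? yes. Count so far: 2
Gen 3: crossing 3x4. Involves strand 4? yes. Count so far: 3
Gen 4: crossing 1x2. Involves strand 4? no. Count so far: 3
Gen 5: crossing 4x3. Involves strand 4? yes. Count so far: 4
Gen 6: crossing 2x1. Involves strand 4? no. Count so far: 4
Gen 7: crossing 3x4. Involves strand 4? yes. Count so far: 5

Answer: 5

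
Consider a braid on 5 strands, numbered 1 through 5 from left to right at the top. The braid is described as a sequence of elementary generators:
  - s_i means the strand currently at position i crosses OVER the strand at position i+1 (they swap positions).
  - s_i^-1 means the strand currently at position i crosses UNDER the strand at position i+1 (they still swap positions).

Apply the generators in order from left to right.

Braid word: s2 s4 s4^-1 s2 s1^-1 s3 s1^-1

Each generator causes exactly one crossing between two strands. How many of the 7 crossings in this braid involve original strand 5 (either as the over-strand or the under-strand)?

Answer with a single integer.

Gen 1: crossing 2x3. Involves strand 5? no. Count so far: 0
Gen 2: crossing 4x5. Involves strand 5? yes. Count so far: 1
Gen 3: crossing 5x4. Involves strand 5? yes. Count so far: 2
Gen 4: crossing 3x2. Involves strand 5? no. Count so far: 2
Gen 5: crossing 1x2. Involves strand 5? no. Count so far: 2
Gen 6: crossing 3x4. Involves strand 5? no. Count so far: 2
Gen 7: crossing 2x1. Involves strand 5? no. Count so far: 2

Answer: 2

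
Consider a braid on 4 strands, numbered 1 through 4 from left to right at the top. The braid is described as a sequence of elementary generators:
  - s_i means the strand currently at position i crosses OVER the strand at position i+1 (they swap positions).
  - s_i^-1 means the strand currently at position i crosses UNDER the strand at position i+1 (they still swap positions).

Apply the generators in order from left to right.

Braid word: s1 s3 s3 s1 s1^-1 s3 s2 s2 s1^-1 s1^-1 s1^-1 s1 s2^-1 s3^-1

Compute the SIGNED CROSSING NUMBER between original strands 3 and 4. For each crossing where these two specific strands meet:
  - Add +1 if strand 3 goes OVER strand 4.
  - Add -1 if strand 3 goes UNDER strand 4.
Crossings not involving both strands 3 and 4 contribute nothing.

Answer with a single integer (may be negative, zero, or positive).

Gen 1: crossing 1x2. Both 3&4? no. Sum: 0
Gen 2: 3 over 4. Both 3&4? yes. Contrib: +1. Sum: 1
Gen 3: 4 over 3. Both 3&4? yes. Contrib: -1. Sum: 0
Gen 4: crossing 2x1. Both 3&4? no. Sum: 0
Gen 5: crossing 1x2. Both 3&4? no. Sum: 0
Gen 6: 3 over 4. Both 3&4? yes. Contrib: +1. Sum: 1
Gen 7: crossing 1x4. Both 3&4? no. Sum: 1
Gen 8: crossing 4x1. Both 3&4? no. Sum: 1
Gen 9: crossing 2x1. Both 3&4? no. Sum: 1
Gen 10: crossing 1x2. Both 3&4? no. Sum: 1
Gen 11: crossing 2x1. Both 3&4? no. Sum: 1
Gen 12: crossing 1x2. Both 3&4? no. Sum: 1
Gen 13: crossing 1x4. Both 3&4? no. Sum: 1
Gen 14: crossing 1x3. Both 3&4? no. Sum: 1

Answer: 1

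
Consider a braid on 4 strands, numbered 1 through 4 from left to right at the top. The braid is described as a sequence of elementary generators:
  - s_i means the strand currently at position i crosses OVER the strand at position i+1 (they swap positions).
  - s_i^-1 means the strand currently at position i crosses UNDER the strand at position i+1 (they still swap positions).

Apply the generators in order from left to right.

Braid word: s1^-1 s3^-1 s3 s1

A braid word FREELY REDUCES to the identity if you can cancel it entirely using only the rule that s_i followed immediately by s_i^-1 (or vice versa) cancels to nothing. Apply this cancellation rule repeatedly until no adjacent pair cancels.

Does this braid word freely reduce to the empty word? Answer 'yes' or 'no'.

Answer: yes

Derivation:
Gen 1 (s1^-1): push. Stack: [s1^-1]
Gen 2 (s3^-1): push. Stack: [s1^-1 s3^-1]
Gen 3 (s3): cancels prior s3^-1. Stack: [s1^-1]
Gen 4 (s1): cancels prior s1^-1. Stack: []
Reduced word: (empty)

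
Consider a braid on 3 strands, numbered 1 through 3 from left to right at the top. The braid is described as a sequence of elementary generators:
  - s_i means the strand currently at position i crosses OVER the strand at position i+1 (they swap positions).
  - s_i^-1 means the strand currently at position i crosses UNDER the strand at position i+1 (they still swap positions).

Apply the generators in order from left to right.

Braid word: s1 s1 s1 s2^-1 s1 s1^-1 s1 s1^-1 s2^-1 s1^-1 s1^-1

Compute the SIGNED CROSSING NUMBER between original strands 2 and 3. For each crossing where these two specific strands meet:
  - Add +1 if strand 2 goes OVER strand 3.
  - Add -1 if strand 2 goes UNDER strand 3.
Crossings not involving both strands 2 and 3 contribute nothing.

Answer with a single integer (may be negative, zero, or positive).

Gen 1: crossing 1x2. Both 2&3? no. Sum: 0
Gen 2: crossing 2x1. Both 2&3? no. Sum: 0
Gen 3: crossing 1x2. Both 2&3? no. Sum: 0
Gen 4: crossing 1x3. Both 2&3? no. Sum: 0
Gen 5: 2 over 3. Both 2&3? yes. Contrib: +1. Sum: 1
Gen 6: 3 under 2. Both 2&3? yes. Contrib: +1. Sum: 2
Gen 7: 2 over 3. Both 2&3? yes. Contrib: +1. Sum: 3
Gen 8: 3 under 2. Both 2&3? yes. Contrib: +1. Sum: 4
Gen 9: crossing 3x1. Both 2&3? no. Sum: 4
Gen 10: crossing 2x1. Both 2&3? no. Sum: 4
Gen 11: crossing 1x2. Both 2&3? no. Sum: 4

Answer: 4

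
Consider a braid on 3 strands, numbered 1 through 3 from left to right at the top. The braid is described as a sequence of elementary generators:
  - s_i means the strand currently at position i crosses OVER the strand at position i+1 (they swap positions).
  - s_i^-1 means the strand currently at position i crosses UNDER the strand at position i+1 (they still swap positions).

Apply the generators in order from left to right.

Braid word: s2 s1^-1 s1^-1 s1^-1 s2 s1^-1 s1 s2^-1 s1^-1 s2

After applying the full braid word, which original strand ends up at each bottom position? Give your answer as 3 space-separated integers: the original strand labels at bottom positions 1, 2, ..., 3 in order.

Answer: 1 2 3

Derivation:
Gen 1 (s2): strand 2 crosses over strand 3. Perm now: [1 3 2]
Gen 2 (s1^-1): strand 1 crosses under strand 3. Perm now: [3 1 2]
Gen 3 (s1^-1): strand 3 crosses under strand 1. Perm now: [1 3 2]
Gen 4 (s1^-1): strand 1 crosses under strand 3. Perm now: [3 1 2]
Gen 5 (s2): strand 1 crosses over strand 2. Perm now: [3 2 1]
Gen 6 (s1^-1): strand 3 crosses under strand 2. Perm now: [2 3 1]
Gen 7 (s1): strand 2 crosses over strand 3. Perm now: [3 2 1]
Gen 8 (s2^-1): strand 2 crosses under strand 1. Perm now: [3 1 2]
Gen 9 (s1^-1): strand 3 crosses under strand 1. Perm now: [1 3 2]
Gen 10 (s2): strand 3 crosses over strand 2. Perm now: [1 2 3]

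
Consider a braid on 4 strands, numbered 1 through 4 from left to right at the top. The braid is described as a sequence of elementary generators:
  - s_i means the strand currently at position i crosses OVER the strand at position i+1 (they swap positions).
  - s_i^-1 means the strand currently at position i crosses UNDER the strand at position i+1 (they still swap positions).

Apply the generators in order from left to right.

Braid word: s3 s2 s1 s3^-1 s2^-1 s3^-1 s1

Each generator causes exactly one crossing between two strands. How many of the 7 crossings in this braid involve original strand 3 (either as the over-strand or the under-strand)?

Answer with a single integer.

Answer: 4

Derivation:
Gen 1: crossing 3x4. Involves strand 3? yes. Count so far: 1
Gen 2: crossing 2x4. Involves strand 3? no. Count so far: 1
Gen 3: crossing 1x4. Involves strand 3? no. Count so far: 1
Gen 4: crossing 2x3. Involves strand 3? yes. Count so far: 2
Gen 5: crossing 1x3. Involves strand 3? yes. Count so far: 3
Gen 6: crossing 1x2. Involves strand 3? no. Count so far: 3
Gen 7: crossing 4x3. Involves strand 3? yes. Count so far: 4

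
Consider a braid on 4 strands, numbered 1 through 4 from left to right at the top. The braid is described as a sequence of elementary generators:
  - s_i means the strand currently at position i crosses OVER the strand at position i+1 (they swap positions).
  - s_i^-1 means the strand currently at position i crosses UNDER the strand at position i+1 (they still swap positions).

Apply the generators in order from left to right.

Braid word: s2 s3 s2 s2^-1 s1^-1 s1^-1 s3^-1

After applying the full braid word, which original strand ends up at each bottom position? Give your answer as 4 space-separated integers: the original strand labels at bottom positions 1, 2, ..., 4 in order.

Answer: 1 3 2 4

Derivation:
Gen 1 (s2): strand 2 crosses over strand 3. Perm now: [1 3 2 4]
Gen 2 (s3): strand 2 crosses over strand 4. Perm now: [1 3 4 2]
Gen 3 (s2): strand 3 crosses over strand 4. Perm now: [1 4 3 2]
Gen 4 (s2^-1): strand 4 crosses under strand 3. Perm now: [1 3 4 2]
Gen 5 (s1^-1): strand 1 crosses under strand 3. Perm now: [3 1 4 2]
Gen 6 (s1^-1): strand 3 crosses under strand 1. Perm now: [1 3 4 2]
Gen 7 (s3^-1): strand 4 crosses under strand 2. Perm now: [1 3 2 4]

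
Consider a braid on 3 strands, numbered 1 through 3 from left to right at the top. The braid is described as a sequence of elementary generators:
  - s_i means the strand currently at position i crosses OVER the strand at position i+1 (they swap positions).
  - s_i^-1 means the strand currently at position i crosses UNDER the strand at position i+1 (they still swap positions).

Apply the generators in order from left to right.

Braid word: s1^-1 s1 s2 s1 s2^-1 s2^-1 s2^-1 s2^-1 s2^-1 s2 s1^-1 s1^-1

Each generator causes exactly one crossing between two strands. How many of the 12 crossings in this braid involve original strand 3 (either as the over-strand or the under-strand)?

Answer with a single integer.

Answer: 4

Derivation:
Gen 1: crossing 1x2. Involves strand 3? no. Count so far: 0
Gen 2: crossing 2x1. Involves strand 3? no. Count so far: 0
Gen 3: crossing 2x3. Involves strand 3? yes. Count so far: 1
Gen 4: crossing 1x3. Involves strand 3? yes. Count so far: 2
Gen 5: crossing 1x2. Involves strand 3? no. Count so far: 2
Gen 6: crossing 2x1. Involves strand 3? no. Count so far: 2
Gen 7: crossing 1x2. Involves strand 3? no. Count so far: 2
Gen 8: crossing 2x1. Involves strand 3? no. Count so far: 2
Gen 9: crossing 1x2. Involves strand 3? no. Count so far: 2
Gen 10: crossing 2x1. Involves strand 3? no. Count so far: 2
Gen 11: crossing 3x1. Involves strand 3? yes. Count so far: 3
Gen 12: crossing 1x3. Involves strand 3? yes. Count so far: 4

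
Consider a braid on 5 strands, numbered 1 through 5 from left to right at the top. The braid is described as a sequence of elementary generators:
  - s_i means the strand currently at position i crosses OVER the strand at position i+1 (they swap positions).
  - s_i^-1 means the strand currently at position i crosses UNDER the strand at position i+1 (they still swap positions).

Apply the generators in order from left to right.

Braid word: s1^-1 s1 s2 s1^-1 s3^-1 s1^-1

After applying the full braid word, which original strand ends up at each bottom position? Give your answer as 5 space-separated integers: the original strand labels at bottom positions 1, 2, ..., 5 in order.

Answer: 1 3 4 2 5

Derivation:
Gen 1 (s1^-1): strand 1 crosses under strand 2. Perm now: [2 1 3 4 5]
Gen 2 (s1): strand 2 crosses over strand 1. Perm now: [1 2 3 4 5]
Gen 3 (s2): strand 2 crosses over strand 3. Perm now: [1 3 2 4 5]
Gen 4 (s1^-1): strand 1 crosses under strand 3. Perm now: [3 1 2 4 5]
Gen 5 (s3^-1): strand 2 crosses under strand 4. Perm now: [3 1 4 2 5]
Gen 6 (s1^-1): strand 3 crosses under strand 1. Perm now: [1 3 4 2 5]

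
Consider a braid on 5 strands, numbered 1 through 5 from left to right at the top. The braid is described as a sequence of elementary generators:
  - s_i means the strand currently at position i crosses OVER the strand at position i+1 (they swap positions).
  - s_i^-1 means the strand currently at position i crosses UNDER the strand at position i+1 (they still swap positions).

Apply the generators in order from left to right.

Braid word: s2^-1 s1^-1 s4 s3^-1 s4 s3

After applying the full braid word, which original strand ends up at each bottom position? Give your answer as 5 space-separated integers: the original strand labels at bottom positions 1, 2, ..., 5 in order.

Answer: 3 1 4 5 2

Derivation:
Gen 1 (s2^-1): strand 2 crosses under strand 3. Perm now: [1 3 2 4 5]
Gen 2 (s1^-1): strand 1 crosses under strand 3. Perm now: [3 1 2 4 5]
Gen 3 (s4): strand 4 crosses over strand 5. Perm now: [3 1 2 5 4]
Gen 4 (s3^-1): strand 2 crosses under strand 5. Perm now: [3 1 5 2 4]
Gen 5 (s4): strand 2 crosses over strand 4. Perm now: [3 1 5 4 2]
Gen 6 (s3): strand 5 crosses over strand 4. Perm now: [3 1 4 5 2]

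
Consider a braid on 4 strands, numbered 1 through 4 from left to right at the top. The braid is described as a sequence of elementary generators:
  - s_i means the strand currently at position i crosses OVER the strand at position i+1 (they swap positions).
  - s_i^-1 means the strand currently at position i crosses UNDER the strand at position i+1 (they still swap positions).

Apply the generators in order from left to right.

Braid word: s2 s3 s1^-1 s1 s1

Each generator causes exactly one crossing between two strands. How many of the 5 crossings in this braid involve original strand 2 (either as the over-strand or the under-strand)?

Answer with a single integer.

Answer: 2

Derivation:
Gen 1: crossing 2x3. Involves strand 2? yes. Count so far: 1
Gen 2: crossing 2x4. Involves strand 2? yes. Count so far: 2
Gen 3: crossing 1x3. Involves strand 2? no. Count so far: 2
Gen 4: crossing 3x1. Involves strand 2? no. Count so far: 2
Gen 5: crossing 1x3. Involves strand 2? no. Count so far: 2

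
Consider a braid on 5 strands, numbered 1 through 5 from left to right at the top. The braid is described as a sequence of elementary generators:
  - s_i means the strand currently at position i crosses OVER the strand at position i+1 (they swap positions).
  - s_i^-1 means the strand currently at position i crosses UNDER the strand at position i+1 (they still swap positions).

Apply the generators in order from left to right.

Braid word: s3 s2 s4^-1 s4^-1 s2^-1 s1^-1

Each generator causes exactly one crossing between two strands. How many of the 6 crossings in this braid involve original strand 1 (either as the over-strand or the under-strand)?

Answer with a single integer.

Answer: 1

Derivation:
Gen 1: crossing 3x4. Involves strand 1? no. Count so far: 0
Gen 2: crossing 2x4. Involves strand 1? no. Count so far: 0
Gen 3: crossing 3x5. Involves strand 1? no. Count so far: 0
Gen 4: crossing 5x3. Involves strand 1? no. Count so far: 0
Gen 5: crossing 4x2. Involves strand 1? no. Count so far: 0
Gen 6: crossing 1x2. Involves strand 1? yes. Count so far: 1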